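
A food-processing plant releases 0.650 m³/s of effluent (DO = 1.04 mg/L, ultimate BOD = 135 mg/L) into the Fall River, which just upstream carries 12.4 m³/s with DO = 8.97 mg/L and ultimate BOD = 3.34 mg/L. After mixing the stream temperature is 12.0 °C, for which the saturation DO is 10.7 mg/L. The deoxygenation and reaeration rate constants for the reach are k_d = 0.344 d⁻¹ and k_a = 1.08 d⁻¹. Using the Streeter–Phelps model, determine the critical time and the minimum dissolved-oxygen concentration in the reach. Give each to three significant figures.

t_c ≈ 0.719 d; minimum DO ≈ 8.24 mg/L

Mixed DO = (12.4×8.97 + 0.650×1.04)/(12.4+0.650) = 111.9/13.05 = 8.575 mg/L.
Mixed L₀ = (12.4×3.34 + 0.650×135)/(13.05) = 129.2/13.05 = 9.898 mg/L.
Initial deficit D₀ = C_s − DO₀ = 10.7 − 8.575 = 2.125 mg/L.
t_c = (1/0.7360) ln[(1.08/0.344)(1 − 2.125×0.7360/(0.344×9.898))] = 1.359 × ln(1.697) = 0.7189 d.
D_c = (0.344/1.08) × 9.898 × e^(−0.344×0.7189) = 0.3185 × 9.898 × 0.7809 = 2.462 mg/L.
Minimum DO = 10.7 − 2.462 = 8.238 mg/L.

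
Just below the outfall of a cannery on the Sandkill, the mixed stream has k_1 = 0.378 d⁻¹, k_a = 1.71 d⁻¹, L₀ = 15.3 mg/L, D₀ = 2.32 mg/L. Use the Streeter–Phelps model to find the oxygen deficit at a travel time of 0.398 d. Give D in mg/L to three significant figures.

k_1 L₀/(k_a−k_1) = 0.378×15.3/(1.71−0.378) = 5.783/1.332 = 4.342 mg/L.
e^(−k_1 t) = e^(−0.378×0.3980) = 0.8603; e^(−k_a t) = e^(−1.71×0.3980) = 0.5063.
D = 4.342 × (0.8603 − 0.5063) + 2.32 × 0.5063 = 1.537 + 1.175 = 2.712 mg/L.

D ≈ 2.71 mg/L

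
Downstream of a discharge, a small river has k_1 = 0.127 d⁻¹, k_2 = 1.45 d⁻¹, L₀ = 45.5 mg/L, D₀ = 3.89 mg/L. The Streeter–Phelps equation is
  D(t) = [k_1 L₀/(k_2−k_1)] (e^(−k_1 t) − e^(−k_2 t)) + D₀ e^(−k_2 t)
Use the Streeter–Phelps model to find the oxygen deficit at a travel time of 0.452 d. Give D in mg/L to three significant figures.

k_1 L₀/(k_2−k_1) = 0.127×45.5/(1.45−0.127) = 5.779/1.323 = 4.368 mg/L.
e^(−k_1 t) = e^(−0.127×0.4520) = 0.9442; e^(−k_2 t) = e^(−1.45×0.4520) = 0.5192.
D = 4.368 × (0.9442 − 0.5192) + 3.89 × 0.5192 = 1.856 + 2.020 = 3.876 mg/L.

D ≈ 3.88 mg/L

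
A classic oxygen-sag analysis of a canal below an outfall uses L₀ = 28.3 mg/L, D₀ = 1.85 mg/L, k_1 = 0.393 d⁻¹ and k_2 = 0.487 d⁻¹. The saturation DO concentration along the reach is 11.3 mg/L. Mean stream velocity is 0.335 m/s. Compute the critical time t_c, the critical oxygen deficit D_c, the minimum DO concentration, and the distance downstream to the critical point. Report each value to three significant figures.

t_c ≈ 2.11 d; D_c ≈ 9.95 mg/L; min DO ≈ 1.35 mg/L; x_c ≈ 61.2 km

At the critical point dD/dt = 0, so k_1 L₀ e^(−k_1 t) = k_2 D. Substituting D(t) from the Streeter–Phelps equation and solving for t gives
t_c = ln[(k_2/k_1)(1 − D₀(k_2−k_1)/(k_1 L₀))] / (k_2−k_1).
Here k_2−k_1 = 0.09400 d⁻¹ and 1 − D₀(k_2−k_1)/(k_1 L₀) = 1 − 1.85×0.09400/(0.393×28.3) = 0.9844, so
t_c = ln(1.239 × 0.9844) / 0.09400 = 0.1987 / 0.09400 = 2.114 d.
L(t_c) = L₀ e^(−k_1 t_c) = 28.3 × 0.4357 = 12.33 mg/L, and at the critical point k_2 D_c = k_1 L, so D_c = (0.393/0.487) × 12.33 = 9.951 mg/L.
Minimum DO = C_s − D_c = 11.3 − 9.951 = 1.349 mg/L.
x_c = v t_c = 0.335 m/s × 2.114 d × 86400 s/d = 61180 m ≈ 61.2 km.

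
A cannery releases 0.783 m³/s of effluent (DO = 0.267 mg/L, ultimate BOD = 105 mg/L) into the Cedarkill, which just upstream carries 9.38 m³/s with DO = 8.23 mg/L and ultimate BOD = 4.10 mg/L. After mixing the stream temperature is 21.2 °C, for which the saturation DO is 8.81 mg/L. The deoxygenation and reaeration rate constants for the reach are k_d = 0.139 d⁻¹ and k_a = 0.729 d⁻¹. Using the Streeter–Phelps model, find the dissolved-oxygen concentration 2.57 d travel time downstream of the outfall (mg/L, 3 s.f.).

DO ≈ 7.10 mg/L

Mixed DO = (9.38×8.23 + 0.783×0.267)/(9.38+0.783) = 77.41/10.16 = 7.616 mg/L.
Mixed L₀ = (9.38×4.10 + 0.783×105)/(10.16) = 120.7/10.16 = 11.87 mg/L.
Initial deficit D₀ = C_s − DO₀ = 8.81 − 7.616 = 1.194 mg/L.
D(2.57) = [0.139×11.87/(0.729−0.139)](e^(−0.139×2.57) − e^(−0.729×2.57)) + 1.194 e^(−0.729×2.57)
= 2.797 × (0.6996 − 0.1536) + 1.194 × 0.1536 = 1.711 mg/L.
DO = 8.81 − 1.711 = 7.099 mg/L.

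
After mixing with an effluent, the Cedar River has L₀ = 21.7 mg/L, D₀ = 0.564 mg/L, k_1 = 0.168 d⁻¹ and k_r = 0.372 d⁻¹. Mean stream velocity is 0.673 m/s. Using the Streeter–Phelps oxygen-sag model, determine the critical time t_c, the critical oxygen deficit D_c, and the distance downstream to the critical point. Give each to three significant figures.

t_c ≈ 3.74 d; D_c ≈ 5.23 mg/L; x_c ≈ 217 km

With k_r/k_1 = 2.214 and 1 − D₀(k_r−k_1)/(k_1 L₀) = 0.9684,
t_c = ln(2.214 × 0.9684) / (0.372 − 0.168) = ln(2.144) / 0.2040 = 0.7629/0.2040 = 3.740 d.
L(t_c) = L₀ e^(−k_1 t_c) = 21.7 × 0.5335 = 11.58 mg/L, and at the critical point k_r D_c = k_1 L, so D_c = (0.168/0.372) × 11.58 = 5.229 mg/L.
x_c = v t_c = 0.673 m/s × 3.740 d × 86400 s/d = 217400 m ≈ 217 km.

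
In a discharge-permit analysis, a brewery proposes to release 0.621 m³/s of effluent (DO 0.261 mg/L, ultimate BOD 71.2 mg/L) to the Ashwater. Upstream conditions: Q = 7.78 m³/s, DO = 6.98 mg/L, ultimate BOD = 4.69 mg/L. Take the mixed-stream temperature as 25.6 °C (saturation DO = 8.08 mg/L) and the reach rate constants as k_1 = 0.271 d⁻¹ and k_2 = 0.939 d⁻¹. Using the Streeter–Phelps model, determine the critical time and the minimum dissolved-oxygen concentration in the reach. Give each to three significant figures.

Mixed DO = (7.78×6.98 + 0.621×0.261)/(7.78+0.621) = 54.47/8.401 = 6.483 mg/L.
Mixed L₀ = (7.78×4.69 + 0.621×71.2)/(8.401) = 80.70/8.401 = 9.606 mg/L.
Initial deficit D₀ = C_s − DO₀ = 8.08 − 6.483 = 1.597 mg/L.
t_c = (1/0.6680) ln[(0.939/0.271)(1 − 1.597×0.6680/(0.271×9.606))] = 1.497 × ln(2.045) = 1.071 d.
D_c = (0.271/0.939) × 9.606 × e^(−0.271×1.071) = 0.2886 × 9.606 × 0.7480 = 2.074 mg/L.
Minimum DO = 8.08 − 2.074 = 6.006 mg/L.

t_c ≈ 1.07 d; minimum DO ≈ 6.01 mg/L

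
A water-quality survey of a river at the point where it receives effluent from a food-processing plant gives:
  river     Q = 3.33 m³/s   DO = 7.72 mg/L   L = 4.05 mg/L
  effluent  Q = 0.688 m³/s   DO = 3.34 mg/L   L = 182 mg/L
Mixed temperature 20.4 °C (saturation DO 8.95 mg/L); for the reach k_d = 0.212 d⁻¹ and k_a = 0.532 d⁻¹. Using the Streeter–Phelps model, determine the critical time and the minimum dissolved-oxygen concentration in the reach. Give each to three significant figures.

t_c ≈ 2.59 d; minimum DO ≈ 1.01 mg/L

Mixed DO = (3.33×7.72 + 0.688×3.34)/(3.33+0.688) = 28.01/4.018 = 6.970 mg/L.
Mixed L₀ = (3.33×4.05 + 0.688×182)/(4.018) = 138.7/4.018 = 34.52 mg/L.
Initial deficit D₀ = C_s − DO₀ = 8.95 − 6.970 = 1.980 mg/L.
t_c = (1/0.3200) ln[(0.532/0.212)(1 − 1.980×0.3200/(0.212×34.52))] = 3.125 × ln(2.292) = 2.592 d.
D_c = (0.212/0.532) × 34.52 × e^(−0.212×2.592) = 0.3985 × 34.52 × 0.5772 = 7.940 mg/L.
Minimum DO = 8.95 − 7.940 = 1.010 mg/L.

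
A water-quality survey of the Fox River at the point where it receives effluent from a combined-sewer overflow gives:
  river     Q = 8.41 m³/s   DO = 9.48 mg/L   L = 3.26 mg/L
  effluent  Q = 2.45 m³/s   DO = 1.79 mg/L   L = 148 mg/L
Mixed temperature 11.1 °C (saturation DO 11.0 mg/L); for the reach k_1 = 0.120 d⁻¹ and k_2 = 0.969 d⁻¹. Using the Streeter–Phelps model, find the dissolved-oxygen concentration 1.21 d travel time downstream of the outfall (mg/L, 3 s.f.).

Mixed DO = (8.41×9.48 + 2.45×1.79)/(8.41+2.45) = 84.11/10.86 = 7.745 mg/L.
Mixed L₀ = (8.41×3.26 + 2.45×148)/(10.86) = 390.0/10.86 = 35.91 mg/L.
Initial deficit D₀ = C_s − DO₀ = 11.0 − 7.745 = 3.255 mg/L.
D(1.21) = [0.120×35.91/(0.969−0.120)](e^(−0.120×1.21) − e^(−0.969×1.21)) + 3.255 e^(−0.969×1.21)
= 5.076 × (0.8648 − 0.3096) + 3.255 × 0.3096 = 3.826 mg/L.
DO = 11.0 − 3.826 = 7.174 mg/L.

DO ≈ 7.17 mg/L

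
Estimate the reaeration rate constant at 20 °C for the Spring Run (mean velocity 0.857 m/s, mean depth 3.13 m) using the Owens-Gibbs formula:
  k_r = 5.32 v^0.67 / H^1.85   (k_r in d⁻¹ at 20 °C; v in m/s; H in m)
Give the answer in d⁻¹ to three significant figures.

k_r = 5.32 × 0.857^0.67 / 3.13^1.85 = 5.32 × 0.9018 / 8.256 = 0.5811 d⁻¹.

k_r ≈ 0.581 d⁻¹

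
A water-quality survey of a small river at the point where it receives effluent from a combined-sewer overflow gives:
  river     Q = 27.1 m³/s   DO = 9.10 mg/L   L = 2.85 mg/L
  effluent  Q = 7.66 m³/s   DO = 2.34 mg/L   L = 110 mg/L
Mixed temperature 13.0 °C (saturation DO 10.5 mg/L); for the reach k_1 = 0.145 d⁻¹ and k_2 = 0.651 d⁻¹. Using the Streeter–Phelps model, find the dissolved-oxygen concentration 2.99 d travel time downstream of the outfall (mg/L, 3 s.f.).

Mixed DO = (27.1×9.10 + 7.66×2.34)/(27.1+7.66) = 264.5/34.76 = 7.610 mg/L.
Mixed L₀ = (27.1×2.85 + 7.66×110)/(34.76) = 919.8/34.76 = 26.46 mg/L.
Initial deficit D₀ = C_s − DO₀ = 10.5 − 7.610 = 2.890 mg/L.
D(2.99) = [0.145×26.46/(0.651−0.145)](e^(−0.145×2.99) − e^(−0.651×2.99)) + 2.890 e^(−0.651×2.99)
= 7.583 × (0.6482 − 0.1428) + 2.890 × 0.1428 = 4.245 mg/L.
DO = 10.5 − 4.245 = 6.255 mg/L.

DO ≈ 6.25 mg/L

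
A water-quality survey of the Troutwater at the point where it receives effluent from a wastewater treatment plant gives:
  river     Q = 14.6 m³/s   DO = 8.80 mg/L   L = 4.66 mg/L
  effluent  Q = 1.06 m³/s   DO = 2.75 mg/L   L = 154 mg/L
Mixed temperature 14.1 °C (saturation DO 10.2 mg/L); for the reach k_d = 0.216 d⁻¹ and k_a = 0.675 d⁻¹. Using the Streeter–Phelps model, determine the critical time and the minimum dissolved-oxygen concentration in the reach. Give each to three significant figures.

t_c ≈ 1.83 d; minimum DO ≈ 7.01 mg/L

Mixed DO = (14.6×8.80 + 1.06×2.75)/(14.6+1.06) = 131.4/15.66 = 8.390 mg/L.
Mixed L₀ = (14.6×4.66 + 1.06×154)/(15.66) = 231.3/15.66 = 14.77 mg/L.
Initial deficit D₀ = C_s − DO₀ = 10.2 − 8.390 = 1.810 mg/L.
t_c = (1/0.4590) ln[(0.675/0.216)(1 − 1.810×0.4590/(0.216×14.77))] = 2.179 × ln(2.311) = 1.825 d.
D_c = (0.216/0.675) × 14.77 × e^(−0.216×1.825) = 0.3200 × 14.77 × 0.6742 = 3.186 mg/L.
Minimum DO = 10.2 − 3.186 = 7.014 mg/L.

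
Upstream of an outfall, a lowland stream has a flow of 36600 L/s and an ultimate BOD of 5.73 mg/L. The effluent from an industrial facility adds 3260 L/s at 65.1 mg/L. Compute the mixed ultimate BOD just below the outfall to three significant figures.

Flow-weighted mixing: C = (Q_r C_r + Q_w C_w)/(Q_r + Q_w)
= (36600×5.73 + 3260×65.1)/(36600 + 3260) = 421900/39860 = 10.59 mg/L.

10.6 mg/L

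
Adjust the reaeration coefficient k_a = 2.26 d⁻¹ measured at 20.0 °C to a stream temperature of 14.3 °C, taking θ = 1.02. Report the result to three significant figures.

k_a ≈ 2.02 d⁻¹

k_a(T₂) = k_a(T₁) · θ^(T₂−T₁) = 2.26 × 1.02^(14.3−20.0)
= 2.26 × 1.02^-5.70 = 2.26 × 0.8933 = 2.019 d⁻¹.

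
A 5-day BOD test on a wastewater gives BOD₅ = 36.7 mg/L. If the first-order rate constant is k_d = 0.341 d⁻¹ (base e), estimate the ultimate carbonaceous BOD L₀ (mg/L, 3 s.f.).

L₀ ≈ 44.9 mg/L

BOD₅ = L₀(1 − e^(−5k_d)) ⇒ L₀ = BOD₅ / (1 − e^(−5×0.341))
= 36.7 / (1 − 0.1818) = 36.7 / 0.8182 = 44.85 mg/L.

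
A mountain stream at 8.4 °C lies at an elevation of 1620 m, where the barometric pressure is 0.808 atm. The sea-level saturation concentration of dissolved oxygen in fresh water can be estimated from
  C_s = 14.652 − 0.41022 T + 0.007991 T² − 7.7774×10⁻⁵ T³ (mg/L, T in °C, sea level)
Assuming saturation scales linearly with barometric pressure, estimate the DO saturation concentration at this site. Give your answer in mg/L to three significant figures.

At sea level: C_s = 14.652 − 0.41022×8.4 + 0.007991×8.4² − 7.7774×10⁻⁵×8.4³ = 11.72 mg/L.
Pressure correction: C_s' = 11.72 × 0.808 = 9.473 mg/L.

C_s ≈ 9.47 mg/L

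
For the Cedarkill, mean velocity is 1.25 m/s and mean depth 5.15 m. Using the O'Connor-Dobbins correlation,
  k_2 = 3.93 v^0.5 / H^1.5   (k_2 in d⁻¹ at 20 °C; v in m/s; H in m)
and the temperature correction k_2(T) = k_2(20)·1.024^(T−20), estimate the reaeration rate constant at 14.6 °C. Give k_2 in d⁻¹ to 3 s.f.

k_2(20) = 3.93 × 1.25^0.5 / 5.15^1.5 = 3.93 × 1.118 / 11.69 = 0.3760 d⁻¹.
k_2(14.6) = 0.3760 × 1.024^(14.6−20) = 0.3760 × 0.8798 = 0.3308 d⁻¹.

k_2 ≈ 0.331 d⁻¹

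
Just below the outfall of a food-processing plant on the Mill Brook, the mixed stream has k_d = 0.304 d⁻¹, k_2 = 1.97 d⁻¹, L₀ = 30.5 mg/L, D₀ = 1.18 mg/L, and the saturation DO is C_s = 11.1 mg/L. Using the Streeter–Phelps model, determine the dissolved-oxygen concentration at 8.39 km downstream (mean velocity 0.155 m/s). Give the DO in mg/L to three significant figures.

DO ≈ 7.78 mg/L

Travel time t = x/v = 8.39 km / (0.155 m/s) = 8390 m / 0.155 m/s = 54130 s = 0.6265 d.
k_d L₀/(k_2−k_d) = 0.304×30.5/(1.97−0.304) = 9.272/1.666 = 5.565 mg/L.
e^(−k_d t) = e^(−0.304×0.6265) = 0.8266; e^(−k_2 t) = e^(−1.97×0.6265) = 0.2911.
D = 5.565 × (0.8266 − 0.2911) + 1.18 × 0.2911 = 2.980 + 0.3435 = 3.324 mg/L.
DO = C_s − D = 11.1 − 3.324 = 7.776 mg/L.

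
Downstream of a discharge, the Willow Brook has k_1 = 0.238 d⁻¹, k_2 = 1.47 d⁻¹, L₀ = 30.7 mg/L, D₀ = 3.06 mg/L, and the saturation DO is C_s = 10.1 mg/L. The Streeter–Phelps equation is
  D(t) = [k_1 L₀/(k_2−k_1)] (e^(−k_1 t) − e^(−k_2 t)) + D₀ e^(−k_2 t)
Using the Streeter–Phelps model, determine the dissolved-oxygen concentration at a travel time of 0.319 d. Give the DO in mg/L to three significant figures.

DO ≈ 6.40 mg/L

k_1 L₀/(k_2−k_1) = 0.238×30.7/(1.47−0.238) = 7.307/1.232 = 5.931 mg/L.
e^(−k_1 t) = e^(−0.238×0.3190) = 0.9269; e^(−k_2 t) = e^(−1.47×0.3190) = 0.6257.
D = 5.931 × (0.9269 − 0.6257) + 3.06 × 0.6257 = 1.786 + 1.915 = 3.701 mg/L.
DO = C_s − D = 10.1 − 3.701 = 6.399 mg/L.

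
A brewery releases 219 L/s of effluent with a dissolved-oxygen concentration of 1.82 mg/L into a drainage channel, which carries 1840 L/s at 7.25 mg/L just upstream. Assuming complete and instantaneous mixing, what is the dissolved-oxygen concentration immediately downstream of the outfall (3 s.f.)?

6.67 mg/L

Flow-weighted mixing: C = (Q_r C_r + Q_w C_w)/(Q_r + Q_w)
= (1840×7.25 + 219×1.82)/(1840 + 219) = 13740/2059 = 6.672 mg/L.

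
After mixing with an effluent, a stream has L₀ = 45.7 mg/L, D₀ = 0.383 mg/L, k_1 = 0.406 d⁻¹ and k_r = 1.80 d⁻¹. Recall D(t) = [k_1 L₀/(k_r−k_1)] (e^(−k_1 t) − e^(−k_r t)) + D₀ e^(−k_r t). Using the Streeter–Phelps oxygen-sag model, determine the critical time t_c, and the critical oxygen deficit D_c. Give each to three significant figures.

t_c ≈ 1.05 d; D_c ≈ 6.74 mg/L

At the critical point dD/dt = 0, so k_1 L₀ e^(−k_1 t) = k_r D. Substituting D(t) from the Streeter–Phelps equation and solving for t gives
t_c = ln[(k_r/k_1)(1 − D₀(k_r−k_1)/(k_1 L₀))] / (k_r−k_1).
Here k_r−k_1 = 1.394 d⁻¹ and 1 − D₀(k_r−k_1)/(k_1 L₀) = 1 − 0.383×1.394/(0.406×45.7) = 0.9712, so
t_c = ln(4.433 × 0.9712) / 1.394 = 1.460 / 1.394 = 1.047 d.
L(t_c) = L₀ e^(−k_1 t_c) = 45.7 × 0.6536 = 29.87 mg/L, and at the critical point k_r D_c = k_1 L, so D_c = (0.406/1.80) × 29.87 = 6.738 mg/L.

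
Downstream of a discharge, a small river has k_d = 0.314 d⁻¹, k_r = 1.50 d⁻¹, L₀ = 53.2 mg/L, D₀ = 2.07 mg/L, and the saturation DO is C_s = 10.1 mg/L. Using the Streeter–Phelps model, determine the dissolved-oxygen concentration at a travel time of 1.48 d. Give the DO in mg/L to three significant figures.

k_d L₀/(k_r−k_d) = 0.314×53.2/(1.50−0.314) = 16.70/1.186 = 14.08 mg/L.
e^(−k_d t) = e^(−0.314×1.480) = 0.6283; e^(−k_r t) = e^(−1.50×1.480) = 0.1086.
D = 14.08 × (0.6283 − 0.1086) + 2.07 × 0.1086 = 7.320 + 0.2248 = 7.545 mg/L.
DO = C_s − D = 10.1 − 7.545 = 2.555 mg/L.

DO ≈ 2.56 mg/L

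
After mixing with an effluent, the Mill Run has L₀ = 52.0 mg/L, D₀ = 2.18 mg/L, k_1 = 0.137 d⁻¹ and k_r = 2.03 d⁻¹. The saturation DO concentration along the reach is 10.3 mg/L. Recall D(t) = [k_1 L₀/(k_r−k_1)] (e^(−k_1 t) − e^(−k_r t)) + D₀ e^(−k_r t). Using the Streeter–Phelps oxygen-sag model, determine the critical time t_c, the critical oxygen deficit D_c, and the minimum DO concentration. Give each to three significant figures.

t_c ≈ 0.967 d; D_c ≈ 3.07 mg/L; min DO ≈ 7.23 mg/L

With k_r/k_1 = 14.82 and 1 − D₀(k_r−k_1)/(k_1 L₀) = 0.4207,
t_c = ln(14.82 × 0.4207) / (2.03 − 0.137) = ln(6.234) / 1.893 = 1.830/1.893 = 0.9667 d.
L(t_c) = L₀ e^(−k_1 t_c) = 52.0 × 0.8760 = 45.55 mg/L, and at the critical point k_r D_c = k_1 L, so D_c = (0.137/2.03) × 45.55 = 3.074 mg/L.
Minimum DO = C_s − D_c = 10.3 − 3.074 = 7.226 mg/L.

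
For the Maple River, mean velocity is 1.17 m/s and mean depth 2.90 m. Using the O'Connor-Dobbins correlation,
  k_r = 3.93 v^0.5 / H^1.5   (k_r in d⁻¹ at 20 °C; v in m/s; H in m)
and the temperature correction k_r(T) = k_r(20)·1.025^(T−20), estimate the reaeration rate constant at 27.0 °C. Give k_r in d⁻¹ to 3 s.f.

k_r(20) = 3.93 × 1.17^0.5 / 2.90^1.5 = 3.93 × 1.082 / 4.939 = 0.8608 d⁻¹.
k_r(27.0) = 0.8608 × 1.025^(27.0−20) = 0.8608 × 1.189 = 1.023 d⁻¹.

k_r ≈ 1.02 d⁻¹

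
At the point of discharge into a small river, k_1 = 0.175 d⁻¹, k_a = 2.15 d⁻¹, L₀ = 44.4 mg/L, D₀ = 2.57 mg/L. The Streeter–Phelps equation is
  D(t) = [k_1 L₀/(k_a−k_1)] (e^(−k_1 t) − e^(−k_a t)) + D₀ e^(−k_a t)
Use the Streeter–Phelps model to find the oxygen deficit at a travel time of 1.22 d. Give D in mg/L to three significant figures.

D ≈ 3.08 mg/L

k_1 L₀/(k_a−k_1) = 0.175×44.4/(2.15−0.175) = 7.770/1.975 = 3.934 mg/L.
e^(−k_1 t) = e^(−0.175×1.220) = 0.8078; e^(−k_a t) = e^(−2.15×1.220) = 0.07258.
D = 3.934 × (0.8078 − 0.07258) + 2.57 × 0.07258 = 2.892 + 0.1865 = 3.079 mg/L.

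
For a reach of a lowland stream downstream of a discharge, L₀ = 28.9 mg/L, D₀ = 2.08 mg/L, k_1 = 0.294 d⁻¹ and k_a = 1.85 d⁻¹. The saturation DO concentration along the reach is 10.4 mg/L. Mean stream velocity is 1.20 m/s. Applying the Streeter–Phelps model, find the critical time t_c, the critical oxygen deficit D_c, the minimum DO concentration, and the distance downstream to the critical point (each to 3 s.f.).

With k_a/k_1 = 6.293 and 1 − D₀(k_a−k_1)/(k_1 L₀) = 0.6191,
t_c = ln(6.293 × 0.6191) / (1.85 − 0.294) = ln(3.896) / 1.556 = 1.360/1.556 = 0.8739 d.
L(t_c) = L₀ e^(−k_1 t_c) = 28.9 × 0.7734 = 22.35 mg/L, and at the critical point k_a D_c = k_1 L, so D_c = (0.294/1.85) × 22.35 = 3.552 mg/L.
Minimum DO = C_s − D_c = 10.4 − 3.552 = 6.848 mg/L.
x_c = v t_c = 1.20 m/s × 0.8739 d × 86400 s/d = 90610 m ≈ 90.6 km.

t_c ≈ 0.874 d; D_c ≈ 3.55 mg/L; min DO ≈ 6.85 mg/L; x_c ≈ 90.6 km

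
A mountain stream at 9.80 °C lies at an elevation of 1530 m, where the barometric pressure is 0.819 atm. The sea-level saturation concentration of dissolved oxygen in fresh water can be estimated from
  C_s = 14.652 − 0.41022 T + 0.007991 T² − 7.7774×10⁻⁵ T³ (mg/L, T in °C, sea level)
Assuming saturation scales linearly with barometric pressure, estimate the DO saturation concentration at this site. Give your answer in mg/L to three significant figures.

At sea level: C_s = 14.652 − 0.41022×9.80 + 0.007991×9.80² − 7.7774×10⁻⁵×9.80³ = 11.33 mg/L.
Pressure correction: C_s' = 11.33 × 0.819 = 9.276 mg/L.

C_s ≈ 9.28 mg/L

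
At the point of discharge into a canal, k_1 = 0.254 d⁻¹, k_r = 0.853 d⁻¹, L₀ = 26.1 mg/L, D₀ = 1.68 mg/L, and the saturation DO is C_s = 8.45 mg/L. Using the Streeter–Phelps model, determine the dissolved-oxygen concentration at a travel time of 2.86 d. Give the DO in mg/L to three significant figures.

k_1 L₀/(k_r−k_1) = 0.254×26.1/(0.853−0.254) = 6.629/0.5990 = 11.07 mg/L.
e^(−k_1 t) = e^(−0.254×2.860) = 0.4836; e^(−k_r t) = e^(−0.853×2.860) = 0.08720.
D = 11.07 × (0.4836 − 0.08720) + 1.68 × 0.08720 = 4.387 + 0.1465 = 4.534 mg/L.
DO = C_s − D = 8.45 − 4.534 = 3.916 mg/L.

DO ≈ 3.92 mg/L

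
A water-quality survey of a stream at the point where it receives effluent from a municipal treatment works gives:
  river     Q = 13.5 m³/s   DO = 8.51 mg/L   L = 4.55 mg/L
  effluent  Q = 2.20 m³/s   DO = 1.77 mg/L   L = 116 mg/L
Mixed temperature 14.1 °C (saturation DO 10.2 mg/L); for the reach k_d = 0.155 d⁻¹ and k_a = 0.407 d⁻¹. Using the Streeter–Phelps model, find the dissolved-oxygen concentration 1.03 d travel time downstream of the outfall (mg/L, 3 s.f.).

DO ≈ 6.05 mg/L

Mixed DO = (13.5×8.51 + 2.20×1.77)/(13.5+2.20) = 118.8/15.70 = 7.566 mg/L.
Mixed L₀ = (13.5×4.55 + 2.20×116)/(15.70) = 316.6/15.70 = 20.17 mg/L.
Initial deficit D₀ = C_s − DO₀ = 10.2 − 7.566 = 2.634 mg/L.
D(1.03) = [0.155×20.17/(0.407−0.155)](e^(−0.155×1.03) − e^(−0.407×1.03)) + 2.634 e^(−0.407×1.03)
= 12.40 × (0.8524 − 0.6576) + 2.634 × 0.6576 = 4.150 mg/L.
DO = 10.2 − 4.150 = 6.050 mg/L.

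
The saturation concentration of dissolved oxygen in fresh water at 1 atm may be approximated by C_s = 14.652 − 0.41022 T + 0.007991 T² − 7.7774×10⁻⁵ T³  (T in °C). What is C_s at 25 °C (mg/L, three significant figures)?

C_s = 14.652 − 0.41022×25 + 0.007991×25² − 7.7774×10⁻⁵×25³ = 8.176 mg/L.

C_s ≈ 8.18 mg/L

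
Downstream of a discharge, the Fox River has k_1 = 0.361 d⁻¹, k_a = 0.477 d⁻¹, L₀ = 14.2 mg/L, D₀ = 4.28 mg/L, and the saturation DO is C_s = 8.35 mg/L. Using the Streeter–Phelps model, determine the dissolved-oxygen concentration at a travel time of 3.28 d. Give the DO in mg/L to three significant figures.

DO ≈ 3.17 mg/L

k_1 L₀/(k_a−k_1) = 0.361×14.2/(0.477−0.361) = 5.126/0.1160 = 44.19 mg/L.
e^(−k_1 t) = e^(−0.361×3.280) = 0.3060; e^(−k_a t) = e^(−0.477×3.280) = 0.2092.
D = 44.19 × (0.3060 − 0.2092) + 4.28 × 0.2092 = 4.280 + 0.8953 = 5.175 mg/L.
DO = C_s − D = 8.35 − 5.175 = 3.175 mg/L.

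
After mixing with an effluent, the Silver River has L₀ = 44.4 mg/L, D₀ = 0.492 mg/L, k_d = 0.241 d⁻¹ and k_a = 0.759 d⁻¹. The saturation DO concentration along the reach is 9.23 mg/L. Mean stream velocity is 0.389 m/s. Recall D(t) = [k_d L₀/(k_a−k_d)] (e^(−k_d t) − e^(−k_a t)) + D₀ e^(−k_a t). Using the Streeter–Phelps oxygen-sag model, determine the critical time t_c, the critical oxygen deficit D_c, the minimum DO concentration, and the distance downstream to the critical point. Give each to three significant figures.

At the critical point dD/dt = 0, so k_d L₀ e^(−k_d t) = k_a D. Substituting D(t) from the Streeter–Phelps equation and solving for t gives
t_c = ln[(k_a/k_d)(1 − D₀(k_a−k_d)/(k_d L₀))] / (k_a−k_d).
Here k_a−k_d = 0.5180 d⁻¹ and 1 − D₀(k_a−k_d)/(k_d L₀) = 1 − 0.492×0.5180/(0.241×44.4) = 0.9762, so
t_c = ln(3.149 × 0.9762) / 0.5180 = 1.123 / 0.5180 = 2.168 d.
L(t_c) = L₀ e^(−k_d t_c) = 44.4 × 0.5930 = 26.33 mg/L, and at the critical point k_a D_c = k_d L, so D_c = (0.241/0.759) × 26.33 = 8.360 mg/L.
Minimum DO = C_s − D_c = 9.23 − 8.360 = 0.8696 mg/L.
x_c = v t_c = 0.389 m/s × 2.168 d × 86400 s/d = 72870 m ≈ 72.9 km.

t_c ≈ 2.17 d; D_c ≈ 8.36 mg/L; min DO ≈ 0.870 mg/L; x_c ≈ 72.9 km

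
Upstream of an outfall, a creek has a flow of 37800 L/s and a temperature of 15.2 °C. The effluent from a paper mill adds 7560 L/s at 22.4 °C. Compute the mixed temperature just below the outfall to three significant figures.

Flow-weighted mixing: C = (Q_r C_r + Q_w C_w)/(Q_r + Q_w)
= (37800×15.2 + 7560×22.4)/(37800 + 7560) = 743900/45360 = 16.40 °C.

16.4 °C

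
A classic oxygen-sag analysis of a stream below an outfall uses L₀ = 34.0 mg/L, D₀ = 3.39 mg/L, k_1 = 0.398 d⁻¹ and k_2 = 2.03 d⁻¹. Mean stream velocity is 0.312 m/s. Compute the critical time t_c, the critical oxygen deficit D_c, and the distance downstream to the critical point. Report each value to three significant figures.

t_c ≈ 0.676 d; D_c ≈ 5.09 mg/L; x_c ≈ 18.2 km

With k_2/k_1 = 5.101 and 1 − D₀(k_2−k_1)/(k_1 L₀) = 0.5912,
t_c = ln(5.101 × 0.5912) / (2.03 − 0.398) = ln(3.015) / 1.632 = 1.104/1.632 = 0.6763 d.
L(t_c) = L₀ e^(−k_1 t_c) = 34.0 × 0.7640 = 25.98 mg/L, and at the critical point k_2 D_c = k_1 L, so D_c = (0.398/2.03) × 25.98 = 5.093 mg/L.
x_c = v t_c = 0.312 m/s × 0.6763 d × 86400 s/d = 18230 m ≈ 18.2 km.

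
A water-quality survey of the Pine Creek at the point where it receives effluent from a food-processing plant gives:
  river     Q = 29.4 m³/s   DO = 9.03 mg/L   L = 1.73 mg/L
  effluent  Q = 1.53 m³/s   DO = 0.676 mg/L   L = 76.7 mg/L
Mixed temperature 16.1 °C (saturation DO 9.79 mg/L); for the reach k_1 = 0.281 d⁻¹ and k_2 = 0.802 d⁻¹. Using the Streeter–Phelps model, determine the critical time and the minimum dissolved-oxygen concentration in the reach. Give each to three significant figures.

Mixed DO = (29.4×9.03 + 1.53×0.676)/(29.4+1.53) = 266.5/30.93 = 8.617 mg/L.
Mixed L₀ = (29.4×1.73 + 1.53×76.7)/(30.93) = 168.2/30.93 = 5.439 mg/L.
Initial deficit D₀ = C_s − DO₀ = 9.79 − 8.617 = 1.173 mg/L.
t_c = (1/0.5210) ln[(0.802/0.281)(1 − 1.173×0.5210/(0.281×5.439))] = 1.919 × ln(1.713) = 1.033 d.
D_c = (0.281/0.802) × 5.439 × e^(−0.281×1.033) = 0.3504 × 5.439 × 0.7482 = 1.426 mg/L.
Minimum DO = 9.79 − 1.426 = 8.364 mg/L.

t_c ≈ 1.03 d; minimum DO ≈ 8.36 mg/L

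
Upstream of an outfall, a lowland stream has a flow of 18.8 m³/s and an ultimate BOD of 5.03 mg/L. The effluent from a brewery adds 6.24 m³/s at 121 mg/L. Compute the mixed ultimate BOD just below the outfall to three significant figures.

33.9 mg/L

Flow-weighted mixing: C = (Q_r C_r + Q_w C_w)/(Q_r + Q_w)
= (18.8×5.03 + 6.24×121)/(18.8 + 6.24) = 849.6/25.04 = 33.93 mg/L.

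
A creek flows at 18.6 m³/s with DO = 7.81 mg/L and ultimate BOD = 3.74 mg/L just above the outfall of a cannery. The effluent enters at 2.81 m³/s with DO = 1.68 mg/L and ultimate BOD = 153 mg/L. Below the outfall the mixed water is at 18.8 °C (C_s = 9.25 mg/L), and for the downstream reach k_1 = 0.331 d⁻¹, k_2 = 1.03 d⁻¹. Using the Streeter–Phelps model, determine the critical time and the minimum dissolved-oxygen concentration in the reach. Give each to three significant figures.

Mixed DO = (18.6×7.81 + 2.81×1.68)/(18.6+2.81) = 150.0/21.41 = 7.005 mg/L.
Mixed L₀ = (18.6×3.74 + 2.81×153)/(21.41) = 499.5/21.41 = 23.33 mg/L.
Initial deficit D₀ = C_s − DO₀ = 9.25 − 7.005 = 2.245 mg/L.
t_c = (1/0.6990) ln[(1.03/0.331)(1 − 2.245×0.6990/(0.331×23.33))] = 1.431 × ln(2.480) = 1.299 d.
D_c = (0.331/1.03) × 23.33 × e^(−0.331×1.299) = 0.3214 × 23.33 × 0.6505 = 4.877 mg/L.
Minimum DO = 9.25 − 4.877 = 4.373 mg/L.

t_c ≈ 1.30 d; minimum DO ≈ 4.37 mg/L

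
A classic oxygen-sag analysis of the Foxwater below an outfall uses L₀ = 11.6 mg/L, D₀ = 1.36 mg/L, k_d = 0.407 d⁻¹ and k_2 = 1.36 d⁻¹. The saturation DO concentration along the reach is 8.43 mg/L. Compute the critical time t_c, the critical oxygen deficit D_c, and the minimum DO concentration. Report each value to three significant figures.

At the critical point dD/dt = 0, so k_d L₀ e^(−k_d t) = k_2 D. Substituting D(t) from the Streeter–Phelps equation and solving for t gives
t_c = ln[(k_2/k_d)(1 − D₀(k_2−k_d)/(k_d L₀))] / (k_2−k_d).
Here k_2−k_d = 0.9530 d⁻¹ and 1 − D₀(k_2−k_d)/(k_d L₀) = 1 − 1.36×0.9530/(0.407×11.6) = 0.7255, so
t_c = ln(3.342 × 0.7255) / 0.9530 = 0.8855 / 0.9530 = 0.9292 d.
D_c = (k_d/k_2) L₀ e^(−k_d t_c) = (0.407/1.36) × 11.6 × e^(−0.407×0.9292) = 0.2993 × 11.6 × 0.6851 = 2.378 mg/L.
Minimum DO = C_s − D_c = 8.43 − 2.378 = 6.052 mg/L.

t_c ≈ 0.929 d; D_c ≈ 2.38 mg/L; min DO ≈ 6.05 mg/L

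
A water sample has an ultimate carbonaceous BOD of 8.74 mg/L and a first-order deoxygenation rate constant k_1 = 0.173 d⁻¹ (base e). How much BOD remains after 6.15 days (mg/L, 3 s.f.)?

L_t = L₀ e^(−k_1 t) = 8.74 × e^(−0.173×6.15) = 8.74 × 0.3451 = 3.016 mg/L.

L ≈ 3.02 mg/L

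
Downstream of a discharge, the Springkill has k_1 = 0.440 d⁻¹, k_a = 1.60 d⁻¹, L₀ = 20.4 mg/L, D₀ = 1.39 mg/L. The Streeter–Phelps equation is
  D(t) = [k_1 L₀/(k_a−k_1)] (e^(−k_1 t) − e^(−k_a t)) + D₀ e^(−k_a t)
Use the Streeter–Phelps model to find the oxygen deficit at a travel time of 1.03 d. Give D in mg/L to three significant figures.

D ≈ 3.70 mg/L

k_1 L₀/(k_a−k_1) = 0.440×20.4/(1.60−0.440) = 8.976/1.160 = 7.738 mg/L.
e^(−k_1 t) = e^(−0.440×1.030) = 0.6356; e^(−k_a t) = e^(−1.60×1.030) = 0.1924.
D = 7.738 × (0.6356 − 0.1924) + 1.39 × 0.1924 = 3.429 + 0.2675 = 3.697 mg/L.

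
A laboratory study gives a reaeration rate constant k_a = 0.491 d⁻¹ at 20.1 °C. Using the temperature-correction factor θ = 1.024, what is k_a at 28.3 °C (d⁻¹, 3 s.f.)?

k_a ≈ 0.596 d⁻¹

k_a(T₂) = k_a(T₁) · θ^(T₂−T₁) = 0.491 × 1.024^(28.3−20.1)
= 0.491 × 1.024^8.20 = 0.491 × 1.215 = 0.5964 d⁻¹.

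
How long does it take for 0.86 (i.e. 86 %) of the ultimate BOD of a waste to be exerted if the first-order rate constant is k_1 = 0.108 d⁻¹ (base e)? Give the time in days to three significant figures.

t ≈ 18.2 d

y/L₀ = 1 − e^(−k_1 t) = 0.86 ⇒ e^(−k_1 t) = 0.140
t = −ln(0.140) / 0.108 = 1.966 / 0.108 = 18.20 d.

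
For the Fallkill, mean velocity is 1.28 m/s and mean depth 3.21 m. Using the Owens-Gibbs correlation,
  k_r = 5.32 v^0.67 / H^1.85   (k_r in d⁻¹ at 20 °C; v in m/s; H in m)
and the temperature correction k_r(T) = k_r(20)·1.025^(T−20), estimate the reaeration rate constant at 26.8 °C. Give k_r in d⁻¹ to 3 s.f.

k_r(20) = 5.32 × 1.28^0.67 / 3.21^1.85 = 5.32 × 1.180 / 8.650 = 0.7256 d⁻¹.
k_r(26.8) = 0.7256 × 1.025^(26.8−20) = 0.7256 × 1.183 = 0.8583 d⁻¹.

k_r ≈ 0.858 d⁻¹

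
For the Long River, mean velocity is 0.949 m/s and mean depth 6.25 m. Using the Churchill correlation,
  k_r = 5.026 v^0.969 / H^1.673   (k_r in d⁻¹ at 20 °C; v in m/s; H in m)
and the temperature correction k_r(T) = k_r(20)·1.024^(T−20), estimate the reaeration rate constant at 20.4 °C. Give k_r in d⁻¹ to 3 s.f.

k_r(20) = 5.026 × 0.949^0.969 / 6.25^1.673 = 5.026 × 0.9505 / 21.45 = 0.2227 d⁻¹.
k_r(20.4) = 0.2227 × 1.024^(20.4−20) = 0.2227 × 1.010 = 0.2248 d⁻¹.

k_r ≈ 0.225 d⁻¹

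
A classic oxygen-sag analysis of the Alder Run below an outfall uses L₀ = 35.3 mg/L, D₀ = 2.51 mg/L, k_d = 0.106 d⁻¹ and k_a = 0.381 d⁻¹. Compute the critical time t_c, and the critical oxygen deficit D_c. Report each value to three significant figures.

t_c ≈ 3.91 d; D_c ≈ 6.49 mg/L

t_c = [1/(k_a−k_d)] ln[(k_a/k_d)(1 − D₀(k_a−k_d)/(k_d L₀))]
= [1/(0.381−0.106)] ln[(0.381/0.106)(1 − 2.51×0.2750/(0.106×35.3))]
= (1/0.2750) ln[3.594 × 0.8155] = 3.636 × ln(2.931) = 3.636 × 1.075 = 3.911 d.
D_c = (k_d/k_a) L₀ e^(−k_d t_c) = (0.106/0.381) × 35.3 × e^(−0.106×3.911) = 0.2782 × 35.3 × 0.6606 = 6.488 mg/L.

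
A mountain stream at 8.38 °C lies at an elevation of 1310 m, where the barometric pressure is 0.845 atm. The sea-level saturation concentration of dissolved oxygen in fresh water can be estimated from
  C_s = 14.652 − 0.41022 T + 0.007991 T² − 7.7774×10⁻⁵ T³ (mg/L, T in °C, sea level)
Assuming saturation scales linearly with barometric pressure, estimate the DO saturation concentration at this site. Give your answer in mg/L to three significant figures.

C_s ≈ 9.91 mg/L

At sea level: C_s = 14.652 − 0.41022×8.38 + 0.007991×8.38² − 7.7774×10⁻⁵×8.38³ = 11.73 mg/L.
Pressure correction: C_s' = 11.73 × 0.845 = 9.912 mg/L.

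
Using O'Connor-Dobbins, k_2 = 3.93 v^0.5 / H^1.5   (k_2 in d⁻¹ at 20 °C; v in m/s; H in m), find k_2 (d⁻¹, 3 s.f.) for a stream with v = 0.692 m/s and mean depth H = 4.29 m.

k_2 ≈ 0.368 d⁻¹

k_2 = 3.93 × 0.692^0.5 / 4.29^1.5 = 3.93 × 0.8319 / 8.886 = 0.3679 d⁻¹.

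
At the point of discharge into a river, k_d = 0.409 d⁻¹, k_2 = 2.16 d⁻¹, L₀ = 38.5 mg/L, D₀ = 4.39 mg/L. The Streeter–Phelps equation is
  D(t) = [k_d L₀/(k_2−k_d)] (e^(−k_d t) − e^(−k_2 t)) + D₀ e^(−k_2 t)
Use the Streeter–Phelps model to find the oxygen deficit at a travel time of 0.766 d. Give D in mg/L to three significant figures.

k_d L₀/(k_2−k_d) = 0.409×38.5/(2.16−0.409) = 15.75/1.751 = 8.993 mg/L.
e^(−k_d t) = e^(−0.409×0.7660) = 0.7310; e^(−k_2 t) = e^(−2.16×0.7660) = 0.1912.
D = 8.993 × (0.7310 − 0.1912) + 4.39 × 0.1912 = 4.855 + 0.8393 = 5.694 mg/L.

D ≈ 5.69 mg/L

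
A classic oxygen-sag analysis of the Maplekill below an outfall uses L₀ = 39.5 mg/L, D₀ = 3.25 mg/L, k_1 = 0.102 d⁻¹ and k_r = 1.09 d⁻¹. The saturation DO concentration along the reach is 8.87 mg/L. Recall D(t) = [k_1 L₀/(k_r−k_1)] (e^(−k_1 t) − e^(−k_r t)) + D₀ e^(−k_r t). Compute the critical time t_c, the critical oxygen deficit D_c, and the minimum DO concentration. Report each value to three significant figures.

At the critical point dD/dt = 0, so k_1 L₀ e^(−k_1 t) = k_r D. Substituting D(t) from the Streeter–Phelps equation and solving for t gives
t_c = ln[(k_r/k_1)(1 − D₀(k_r−k_1)/(k_1 L₀))] / (k_r−k_1).
Here k_r−k_1 = 0.9880 d⁻¹ and 1 − D₀(k_r−k_1)/(k_1 L₀) = 1 − 3.25×0.9880/(0.102×39.5) = 0.2030, so
t_c = ln(10.69 × 0.2030) / 0.9880 = 0.7745 / 0.9880 = 0.7840 d.
L(t_c) = L₀ e^(−k_1 t_c) = 39.5 × 0.9231 = 36.46 mg/L, and at the critical point k_r D_c = k_1 L, so D_c = (0.102/1.09) × 36.46 = 3.412 mg/L.
Minimum DO = C_s − D_c = 8.87 − 3.412 = 5.458 mg/L.

t_c ≈ 0.784 d; D_c ≈ 3.41 mg/L; min DO ≈ 5.46 mg/L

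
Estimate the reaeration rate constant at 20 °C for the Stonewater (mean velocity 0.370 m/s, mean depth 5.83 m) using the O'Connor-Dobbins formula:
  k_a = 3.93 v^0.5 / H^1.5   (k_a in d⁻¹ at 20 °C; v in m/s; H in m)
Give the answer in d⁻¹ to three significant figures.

k_a = 3.93 × 0.370^0.5 / 5.83^1.5 = 3.93 × 0.6083 / 14.08 = 0.1698 d⁻¹.

k_a ≈ 0.170 d⁻¹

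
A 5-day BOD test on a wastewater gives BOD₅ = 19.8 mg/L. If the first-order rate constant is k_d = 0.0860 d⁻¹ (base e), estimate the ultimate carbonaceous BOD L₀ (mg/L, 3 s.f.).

BOD₅ = L₀(1 − e^(−5k_d)) ⇒ L₀ = BOD₅ / (1 − e^(−5×0.0860))
= 19.8 / (1 − 0.6505) = 19.8 / 0.3495 = 56.65 mg/L.

L₀ ≈ 56.7 mg/L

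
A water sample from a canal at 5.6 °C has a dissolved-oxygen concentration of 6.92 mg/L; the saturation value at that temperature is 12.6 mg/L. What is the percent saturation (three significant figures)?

54.9 % saturation

% saturation = C/C_s × 100 = 6.92/12.6 × 100 = 54.9 %.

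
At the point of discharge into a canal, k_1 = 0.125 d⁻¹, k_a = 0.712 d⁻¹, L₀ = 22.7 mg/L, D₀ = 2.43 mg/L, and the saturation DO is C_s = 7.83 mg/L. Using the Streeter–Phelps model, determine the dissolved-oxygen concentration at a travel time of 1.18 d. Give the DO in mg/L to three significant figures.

DO ≈ 4.70 mg/L

k_1 L₀/(k_a−k_1) = 0.125×22.7/(0.712−0.125) = 2.837/0.5870 = 4.834 mg/L.
e^(−k_1 t) = e^(−0.125×1.180) = 0.8629; e^(−k_a t) = e^(−0.712×1.180) = 0.4316.
D = 4.834 × (0.8629 − 0.4316) + 2.43 × 0.4316 = 2.084 + 1.049 = 3.133 mg/L.
DO = C_s − D = 7.83 − 3.133 = 4.697 mg/L.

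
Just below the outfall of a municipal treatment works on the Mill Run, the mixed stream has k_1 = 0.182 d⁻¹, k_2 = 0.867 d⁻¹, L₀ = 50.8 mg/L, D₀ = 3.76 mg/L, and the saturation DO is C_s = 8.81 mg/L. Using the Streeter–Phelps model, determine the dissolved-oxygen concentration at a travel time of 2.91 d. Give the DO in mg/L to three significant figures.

DO ≈ 1.64 mg/L

k_1 L₀/(k_2−k_1) = 0.182×50.8/(0.867−0.182) = 9.246/0.6850 = 13.50 mg/L.
e^(−k_1 t) = e^(−0.182×2.910) = 0.5888; e^(−k_2 t) = e^(−0.867×2.910) = 0.08022.
D = 13.50 × (0.5888 − 0.08022) + 3.76 × 0.08022 = 6.865 + 0.3016 = 7.166 mg/L.
DO = C_s − D = 8.81 − 7.166 = 1.644 mg/L.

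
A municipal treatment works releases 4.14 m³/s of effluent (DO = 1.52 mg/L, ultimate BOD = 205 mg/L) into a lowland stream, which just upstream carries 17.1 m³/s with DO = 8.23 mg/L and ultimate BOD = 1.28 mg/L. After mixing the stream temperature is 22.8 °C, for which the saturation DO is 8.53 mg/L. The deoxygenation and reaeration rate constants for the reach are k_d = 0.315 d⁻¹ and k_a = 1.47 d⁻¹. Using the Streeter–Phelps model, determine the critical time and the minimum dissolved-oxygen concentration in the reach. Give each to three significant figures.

t_c ≈ 1.20 d; minimum DO ≈ 2.51 mg/L

Mixed DO = (17.1×8.23 + 4.14×1.52)/(17.1+4.14) = 147.0/21.24 = 6.922 mg/L.
Mixed L₀ = (17.1×1.28 + 4.14×205)/(21.24) = 870.6/21.24 = 40.99 mg/L.
Initial deficit D₀ = C_s − DO₀ = 8.53 − 6.922 = 1.608 mg/L.
t_c = (1/1.155) ln[(1.47/0.315)(1 − 1.608×1.155/(0.315×40.99))] = 0.8658 × ln(3.995) = 1.199 d.
D_c = (0.315/1.47) × 40.99 × e^(−0.315×1.199) = 0.2143 × 40.99 × 0.6854 = 6.020 mg/L.
Minimum DO = 8.53 − 6.020 = 2.510 mg/L.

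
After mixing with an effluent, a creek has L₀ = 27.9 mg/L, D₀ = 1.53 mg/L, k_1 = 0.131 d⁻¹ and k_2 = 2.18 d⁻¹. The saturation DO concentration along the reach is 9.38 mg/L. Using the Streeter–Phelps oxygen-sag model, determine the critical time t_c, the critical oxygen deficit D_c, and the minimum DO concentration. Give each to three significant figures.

t_c ≈ 0.421 d; D_c ≈ 1.59 mg/L; min DO ≈ 7.79 mg/L

With k_2/k_1 = 16.64 and 1 − D₀(k_2−k_1)/(k_1 L₀) = 0.1423,
t_c = ln(16.64 × 0.1423) / (2.18 − 0.131) = ln(2.367) / 2.049 = 0.8618/2.049 = 0.4206 d.
D_c = (k_1/k_2) L₀ e^(−k_1 t_c) = (0.131/2.18) × 27.9 × e^(−0.131×0.4206) = 0.06009 × 27.9 × 0.9464 = 1.587 mg/L.
Minimum DO = C_s − D_c = 9.38 − 1.587 = 7.793 mg/L.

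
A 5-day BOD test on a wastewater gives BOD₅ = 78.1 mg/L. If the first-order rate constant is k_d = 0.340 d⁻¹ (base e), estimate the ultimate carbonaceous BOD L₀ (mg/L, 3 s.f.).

L₀ ≈ 95.6 mg/L

BOD₅ = L₀(1 − e^(−5k_d)) ⇒ L₀ = BOD₅ / (1 − e^(−5×0.340))
= 78.1 / (1 − 0.1827) = 78.1 / 0.8173 = 95.56 mg/L.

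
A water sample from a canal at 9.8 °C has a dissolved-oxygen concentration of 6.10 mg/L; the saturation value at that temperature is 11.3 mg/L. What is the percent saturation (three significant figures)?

54.0 % saturation

% saturation = C/C_s × 100 = 6.10/11.3 × 100 = 54.0 %.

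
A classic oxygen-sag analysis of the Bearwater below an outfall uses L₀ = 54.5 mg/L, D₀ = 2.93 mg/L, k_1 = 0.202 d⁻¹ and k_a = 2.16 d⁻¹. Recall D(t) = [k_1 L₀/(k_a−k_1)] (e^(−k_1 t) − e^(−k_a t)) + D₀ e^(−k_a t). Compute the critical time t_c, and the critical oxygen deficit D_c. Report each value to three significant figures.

With k_a/k_1 = 10.69 and 1 − D₀(k_a−k_1)/(k_1 L₀) = 0.4789,
t_c = ln(10.69 × 0.4789) / (2.16 − 0.202) = ln(5.121) / 1.958 = 1.633/1.958 = 0.8342 d.
L(t_c) = L₀ e^(−k_1 t_c) = 54.5 × 0.8449 = 46.05 mg/L, and at the critical point k_a D_c = k_1 L, so D_c = (0.202/2.16) × 46.05 = 4.306 mg/L.

t_c ≈ 0.834 d; D_c ≈ 4.31 mg/L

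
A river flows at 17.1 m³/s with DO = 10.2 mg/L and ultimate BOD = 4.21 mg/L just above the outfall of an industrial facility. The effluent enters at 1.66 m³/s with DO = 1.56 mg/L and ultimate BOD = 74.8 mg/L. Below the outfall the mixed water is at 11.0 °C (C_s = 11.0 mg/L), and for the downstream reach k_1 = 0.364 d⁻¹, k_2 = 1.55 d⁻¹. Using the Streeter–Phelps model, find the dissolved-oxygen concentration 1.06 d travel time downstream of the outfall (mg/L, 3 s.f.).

DO ≈ 9.14 mg/L

Mixed DO = (17.1×10.2 + 1.66×1.56)/(17.1+1.66) = 177.0/18.76 = 9.435 mg/L.
Mixed L₀ = (17.1×4.21 + 1.66×74.8)/(18.76) = 196.2/18.76 = 10.46 mg/L.
Initial deficit D₀ = C_s − DO₀ = 11.0 − 9.435 = 1.565 mg/L.
D(1.06) = [0.364×10.46/(1.55−0.364)](e^(−0.364×1.06) − e^(−1.55×1.06)) + 1.565 e^(−1.55×1.06)
= 3.209 × (0.6799 − 0.1934) + 1.565 × 0.1934 = 1.864 mg/L.
DO = 11.0 − 1.864 = 9.136 mg/L.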